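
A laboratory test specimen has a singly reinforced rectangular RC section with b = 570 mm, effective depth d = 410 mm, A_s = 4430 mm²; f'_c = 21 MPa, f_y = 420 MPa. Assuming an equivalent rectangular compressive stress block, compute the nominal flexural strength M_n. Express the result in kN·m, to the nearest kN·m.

T = A_s f_y = 4430 × 420 = 1860600 N = 1860.6 kN.
From C = T: a = T/(0.85 f'_c b) = 1860600/(0.85 × 21 × 570) = 182.87 mm.
M_n = T(d − a/2) = 1860.6 kN × (410 − 91.435) mm = 592.72 kN·m.

M_n ≈ 593 kN·m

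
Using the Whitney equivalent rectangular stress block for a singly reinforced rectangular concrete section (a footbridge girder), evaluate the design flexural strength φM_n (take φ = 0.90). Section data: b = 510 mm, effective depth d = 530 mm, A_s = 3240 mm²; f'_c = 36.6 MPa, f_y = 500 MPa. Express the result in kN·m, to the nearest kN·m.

φM_n ≈ 698 kN·m

T = A_s f_y = 3240 × 500 = 1620000 N = 1620 kN.
From C = T: a = T/(0.85 f'_c b) = 1620000/(0.85 × 36.6 × 510) = 102.10 mm.
M_n = T(d − a/2) = 1620 kN × (530 − 51.05) mm = 775.90 kN·m.
φM_n = 0.90 × 775.90 = 698.31 kN·m.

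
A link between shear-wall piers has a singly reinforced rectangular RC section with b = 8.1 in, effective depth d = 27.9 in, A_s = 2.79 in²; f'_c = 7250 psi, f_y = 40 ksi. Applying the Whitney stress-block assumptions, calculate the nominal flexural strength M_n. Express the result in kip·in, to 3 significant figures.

T = A_s f_y = 2.79 × 40 = 111.6 kips.
a = T/(0.85 f'_c b) = 111.6/(0.85 × 7.25 × 8.1) = 2.236 in.
M_n = T(d − a/2) = 111.6 × (27.9 − 1.118) = 2988.9 kip·in.

M_n ≈ 2990 kip·in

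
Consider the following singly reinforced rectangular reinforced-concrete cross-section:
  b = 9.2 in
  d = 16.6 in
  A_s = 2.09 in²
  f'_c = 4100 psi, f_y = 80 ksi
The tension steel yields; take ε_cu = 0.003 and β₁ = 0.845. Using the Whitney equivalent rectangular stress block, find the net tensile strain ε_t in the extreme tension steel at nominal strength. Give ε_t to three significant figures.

a = A_s f_y/(0.85 f'_c b) = 5.215 in.
β₁ = 0.845, so c = a/β₁ = 5.215/0.845 = 6.172 in.
From the linear strain diagram with ε_cu = 0.003: ε_t = 0.003 (d − c)/c = 0.003 × (16.6 − 6.172)/6.172 = 0.00507.
Since ε_t ≥ 0.005, the section is tension-controlled.

ε_t ≈ 0.00507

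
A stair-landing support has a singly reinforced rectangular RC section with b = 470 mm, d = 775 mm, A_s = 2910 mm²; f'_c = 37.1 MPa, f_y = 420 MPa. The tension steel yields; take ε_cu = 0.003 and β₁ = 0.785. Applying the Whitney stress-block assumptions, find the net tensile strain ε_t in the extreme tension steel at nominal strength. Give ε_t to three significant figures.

ε_t ≈ 0.0191

a = A_s f_y/(0.85 f'_c b) = 82.46 mm.
β₁ = 0.785, so c = a/β₁ = 82.46/0.785 = 105.04 mm.
From the linear strain diagram with ε_cu = 0.003: ε_t = 0.003 (d − c)/c = 0.003 × (775 − 105.04)/105.04 = 0.0191.
Since ε_t ≥ 0.005, the section is tension-controlled.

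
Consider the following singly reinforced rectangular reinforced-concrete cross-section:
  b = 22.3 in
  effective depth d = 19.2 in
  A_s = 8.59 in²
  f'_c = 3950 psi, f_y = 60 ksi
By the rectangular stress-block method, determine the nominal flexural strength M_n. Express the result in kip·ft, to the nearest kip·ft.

T = A_s f_y = 8.59 × 60 = 515.4 kips.
a = T/(0.85 f'_c b) = 515.4/(0.85 × 3.95 × 22.3) = 6.884 in.
M_n = T(d − a/2) = 515.4 × (19.2 − 3.442) = 8121.7 kip·in = 8121.7/12 = 676.81 kip·ft.

M_n ≈ 677 kip·ft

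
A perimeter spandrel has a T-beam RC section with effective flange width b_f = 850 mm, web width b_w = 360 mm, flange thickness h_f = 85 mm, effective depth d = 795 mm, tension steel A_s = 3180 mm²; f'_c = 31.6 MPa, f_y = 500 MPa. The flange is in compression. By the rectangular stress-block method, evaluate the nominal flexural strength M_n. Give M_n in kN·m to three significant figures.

Tension: T = A_s f_y = 3180 × 500 = 1590000 N.
Try a within the flange: a = T/(0.85 f'_c b_f) = 1590000/(0.85 × 31.6 × 850) = 69.64 mm.
Since a = 69.64 ≤ h_f = 85 mm, the stress block lies entirely in the flange; analyse as a rectangular beam of width b_f.
M_n = T(d − a/2) = 1590000 × (795 − 34.82) = 1208.69 × 10⁶ N·mm.
M_n = 1208.69 kN·m.

M_n ≈ 1210 kN·m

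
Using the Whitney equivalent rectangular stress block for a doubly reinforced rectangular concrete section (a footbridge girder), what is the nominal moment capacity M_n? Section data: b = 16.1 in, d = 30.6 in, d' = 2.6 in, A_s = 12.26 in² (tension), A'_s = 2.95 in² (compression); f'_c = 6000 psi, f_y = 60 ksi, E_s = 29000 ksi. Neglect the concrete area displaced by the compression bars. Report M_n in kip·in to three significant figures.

M_n ≈ 20100 kip·in

Assume both steels yield.
a = (A_s − A'_s) f_y/(0.85 f'_c b) = (12.26 − 2.95) × 60/(0.85 × 6 × 16.1) = 6.803 in.
c = a/β₁ = 6.803/0.75 = 9.071 in; ε'_s = 0.003(c − d')/c = 0.0021 ≥ ε_y = 0.0021, so the compression steel yields.
M_n = (A_s − A'_s) f_y (d − a/2) + A'_s f_y (d − d') = 558.6 × (30.6 − 3.4015) + 177 × (30.6 − 2.6) = 15193.1 + 4956.0 = 20149.1 kip·in.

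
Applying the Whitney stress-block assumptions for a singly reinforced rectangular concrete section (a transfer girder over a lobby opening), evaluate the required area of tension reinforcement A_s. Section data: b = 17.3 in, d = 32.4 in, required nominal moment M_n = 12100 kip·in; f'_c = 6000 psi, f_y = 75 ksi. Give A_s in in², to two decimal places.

A_s ≈ 5.36 in²

From M_n = 0.85 f'_c a b (d − a/2):
a = d − √(d² − 2M_n/(0.85 f'_c b)) = 32.4 − √(32.4² − 2 × 12100/(0.85 × 6 × 17.3)) = 4.553 in.
A_s = 0.85 f'_c a b / f_y = 0.85 × 6 × 4.553 × 17.3 / 75 = 5.356 in².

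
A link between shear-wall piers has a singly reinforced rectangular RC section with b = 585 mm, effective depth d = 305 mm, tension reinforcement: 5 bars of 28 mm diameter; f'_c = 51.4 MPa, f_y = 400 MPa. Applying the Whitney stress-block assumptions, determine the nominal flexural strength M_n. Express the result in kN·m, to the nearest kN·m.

M_n ≈ 346 kN·m

A_s = 5 × 616 = 3080 mm².
T = A_s f_y = 3080 × 400 = 1232000 N = 1232 kN.
From C = T: a = T/(0.85 f'_c b) = 1232000/(0.85 × 51.4 × 585) = 48.20 mm.
M_n = T(d − a/2) = 1232 kN × (305 − 24.1) mm = 346.07 kN·m.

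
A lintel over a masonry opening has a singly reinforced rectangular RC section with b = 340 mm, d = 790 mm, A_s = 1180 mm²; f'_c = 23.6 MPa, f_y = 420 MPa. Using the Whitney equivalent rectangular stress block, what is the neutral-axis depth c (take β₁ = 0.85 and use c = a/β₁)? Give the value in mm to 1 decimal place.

c ≈ 85.5 mm

T = A_s f_y = 1180 × 420 = 495600 N = 495.6 kN.
Setting C = 0.85 f'_c a b equal to T: a = 495600/(0.85 × 23.6 × 340) = 72.664 mm.
With β₁ = 0.85, c = a/β₁ = 72.664/0.85 = 85.5 mm.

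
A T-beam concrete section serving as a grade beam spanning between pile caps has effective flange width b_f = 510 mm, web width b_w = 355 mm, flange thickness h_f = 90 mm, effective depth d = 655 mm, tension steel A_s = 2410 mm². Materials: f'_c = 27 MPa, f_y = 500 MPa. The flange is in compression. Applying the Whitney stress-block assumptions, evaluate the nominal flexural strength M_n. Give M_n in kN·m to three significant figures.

Tension: T = A_s f_y = 2410 × 500 = 1205000 N.
Try a within the flange: a = T/(0.85 f'_c b_f) = 1205000/(0.85 × 27 × 510) = 102.95 mm.
a = 102.95 > h_f = 90 mm: the block extends into the web. Split into flange-overhang and web parts.
C_f = 0.85 f'_c (b_f − b_w) h_f = 0.85 × 27 × (510 − 355) × 90 = 320153 N.
Remaining web compression depth: a_w = (T − C_f)/(0.85 f'_c b_w) = (1205000 − 320153)/(0.85 × 27 × 355) = 108.61 mm.
M_n = C_f(d − h_f/2) + (T − C_f)(d − a_w/2) = 320153 × (655 − 45) + 884847 × (655 − 54.305) = 195.29 + 531.52 = 726.81 × 10⁶ N·mm.
M_n = 726.81 kN·m.

M_n ≈ 727 kN·m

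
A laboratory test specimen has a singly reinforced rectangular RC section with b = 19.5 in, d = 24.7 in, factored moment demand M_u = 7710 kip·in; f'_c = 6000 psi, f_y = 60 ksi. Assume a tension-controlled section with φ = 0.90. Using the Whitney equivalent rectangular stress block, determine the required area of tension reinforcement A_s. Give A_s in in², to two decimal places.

M_n = M_u/φ = 7710/0.90 = 8566.67 kip·in.
From M_n = 0.85 f'_c a b (d − a/2):
a = d − √(d² − 2M_n/(0.85 f'_c b)) = 24.7 − √(24.7² − 2 × 8566.67/(0.85 × 6 × 19.5)) = 3.776 in.
A_s = 0.85 f'_c a b / f_y = 0.85 × 6 × 3.776 × 19.5 / 60 = 6.259 in².

A_s ≈ 6.26 in²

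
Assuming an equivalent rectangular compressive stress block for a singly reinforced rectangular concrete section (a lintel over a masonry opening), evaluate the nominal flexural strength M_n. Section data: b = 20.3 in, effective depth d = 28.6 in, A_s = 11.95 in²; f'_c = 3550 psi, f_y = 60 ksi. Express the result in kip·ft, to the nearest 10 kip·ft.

M_n ≈ 1360 kip·ft

T = A_s f_y = 11.95 × 60 = 717 kips.
a = T/(0.85 f'_c b) = 717/(0.85 × 3.55 × 20.3) = 11.705 in.
M_n = T(d − a/2) = 717 × (28.6 − 5.8525) = 16310.0 kip·in = 16310.0/12 = 1359.17 kip·ft.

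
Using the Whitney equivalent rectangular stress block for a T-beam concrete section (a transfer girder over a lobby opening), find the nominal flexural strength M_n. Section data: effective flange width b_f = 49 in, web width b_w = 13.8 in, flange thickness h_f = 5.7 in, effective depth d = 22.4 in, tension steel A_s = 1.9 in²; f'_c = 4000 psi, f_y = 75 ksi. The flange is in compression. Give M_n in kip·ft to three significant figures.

Tension: T = A_s f_y = 1.9 × 75 = 142.5 kips.
Try a within the flange: a = T/(0.85 f'_c b_f) = 142.5/(0.85 × 4 × 49) = 0.855 in.
Since a = 0.855 ≤ h_f = 5.7 in, the stress block lies entirely in the flange; analyse as a rectangular beam of width b_f.
M_n = T(d − a/2) = 142.5 × (22.4 − 0.4275) = 3131.1 kip·in.
M_n = 3131.1/12 = 260.93 kip·ft.

M_n ≈ 261 kip·ft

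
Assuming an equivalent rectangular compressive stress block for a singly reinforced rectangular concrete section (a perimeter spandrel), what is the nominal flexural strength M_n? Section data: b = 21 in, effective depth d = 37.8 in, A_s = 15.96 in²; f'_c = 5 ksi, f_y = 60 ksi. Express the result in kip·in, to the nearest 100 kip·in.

T = A_s f_y = 15.96 × 60 = 957.6 kips.
a = T/(0.85 f'_c b) = 957.6/(0.85 × 5 × 21) = 10.729 in.
M_n = T(d − a/2) = 957.6 × (37.8 − 5.3645) = 31060.2 kip·in.

M_n ≈ 31100 kip·in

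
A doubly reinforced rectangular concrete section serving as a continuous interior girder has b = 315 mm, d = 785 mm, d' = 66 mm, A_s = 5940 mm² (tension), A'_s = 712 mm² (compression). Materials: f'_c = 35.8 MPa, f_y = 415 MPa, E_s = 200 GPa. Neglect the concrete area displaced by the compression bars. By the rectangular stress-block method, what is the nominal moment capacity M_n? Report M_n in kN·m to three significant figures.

Assume both tension and compression steel yield.
Net tension couple steel: A_s − A'_s = 5228 mm².
a = (A_s − A'_s) f_y / (0.85 f'_c b) = 2169620/(0.85 × 35.8 × 315) = 226.35 mm.
c = a/β₁ = 226.35/0.794 = 285.08 mm; ε'_s = 0.003(c − d')/c = 0.0023 ≥ f_y/E_s = 0.0021, so compression steel does yield.
M_n = (A_s − A'_s) f_y (d − a/2) + A'_s f_y (d − d') = [2169620 × (785 − 113.175) + 295480 × (785 − 66)] × 10⁻⁶ = 1457.60 + 212.45 = 1670.05 kN·m.

M_n ≈ 1670 kN·m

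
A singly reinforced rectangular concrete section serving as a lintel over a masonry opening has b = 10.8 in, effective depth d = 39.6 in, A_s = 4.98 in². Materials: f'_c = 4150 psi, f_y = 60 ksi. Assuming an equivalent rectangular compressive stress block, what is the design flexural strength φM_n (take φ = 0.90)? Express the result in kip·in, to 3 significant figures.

φM_n ≈ 9590 kip·in

T = A_s f_y = 4.98 × 60 = 298.8 kips.
a = T/(0.85 f'_c b) = 298.8/(0.85 × 4.15 × 10.8) = 7.843 in.
M_n = T(d − a/2) = 298.8 × (39.6 − 3.9215) = 10660.7 kip·in.
φM_n = 0.90 × 10660.7 = 9594.6 kip·in.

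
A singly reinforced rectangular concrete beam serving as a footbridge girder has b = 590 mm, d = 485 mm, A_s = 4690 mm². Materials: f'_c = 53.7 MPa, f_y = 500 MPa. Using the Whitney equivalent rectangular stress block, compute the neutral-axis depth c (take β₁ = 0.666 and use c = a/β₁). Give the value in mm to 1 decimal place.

T = A_s f_y = 4690 × 500 = 2345000 N = 2345 kN.
Setting C = 0.85 f'_c a b equal to T: a = 2345000/(0.85 × 53.7 × 590) = 87.076 mm.
With β₁ = 0.666, c = a/β₁ = 87.076/0.666 = 130.7 mm.

c ≈ 130.7 mm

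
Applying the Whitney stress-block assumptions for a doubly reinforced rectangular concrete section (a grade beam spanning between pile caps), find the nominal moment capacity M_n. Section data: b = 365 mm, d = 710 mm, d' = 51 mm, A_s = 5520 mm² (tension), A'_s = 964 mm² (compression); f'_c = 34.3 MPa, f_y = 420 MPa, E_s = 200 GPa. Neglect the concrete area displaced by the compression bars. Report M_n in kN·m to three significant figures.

M_n ≈ 1450 kN·m

Assume both tension and compression steel yield.
Net tension couple steel: A_s − A'_s = 4556 mm².
a = (A_s − A'_s) f_y / (0.85 f'_c b) = 1913520/(0.85 × 34.3 × 365) = 179.82 mm.
c = a/β₁ = 179.82/0.805 = 223.38 mm; ε'_s = 0.003(c − d')/c = 0.0023 ≥ f_y/E_s = 0.0021, so compression steel does yield.
M_n = (A_s − A'_s) f_y (d − a/2) + A'_s f_y (d − d') = [1913520 × (710 − 89.91) + 404880 × (710 − 51)] × 10⁻⁶ = 1186.55 + 266.82 = 1453.37 kN·m.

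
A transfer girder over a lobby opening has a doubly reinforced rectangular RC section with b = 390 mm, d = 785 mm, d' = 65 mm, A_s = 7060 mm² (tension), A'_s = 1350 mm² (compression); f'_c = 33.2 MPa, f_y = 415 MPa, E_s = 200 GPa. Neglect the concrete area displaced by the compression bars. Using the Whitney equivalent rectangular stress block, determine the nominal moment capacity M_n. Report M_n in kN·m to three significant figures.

Assume both tension and compression steel yield.
Net tension couple steel: A_s − A'_s = 5710 mm².
a = (A_s − A'_s) f_y / (0.85 f'_c b) = 2369650/(0.85 × 33.2 × 390) = 215.31 mm.
c = a/β₁ = 215.31/0.813 = 264.83 mm; ε'_s = 0.003(c − d')/c = 0.0023 ≥ f_y/E_s = 0.0021, so compression steel does yield.
M_n = (A_s − A'_s) f_y (d − a/2) + A'_s f_y (d − d') = [2369650 × (785 − 107.655) + 560250 × (785 − 65)] × 10⁻⁶ = 1605.07 + 403.38 = 2008.45 kN·m.

M_n ≈ 2010 kN·m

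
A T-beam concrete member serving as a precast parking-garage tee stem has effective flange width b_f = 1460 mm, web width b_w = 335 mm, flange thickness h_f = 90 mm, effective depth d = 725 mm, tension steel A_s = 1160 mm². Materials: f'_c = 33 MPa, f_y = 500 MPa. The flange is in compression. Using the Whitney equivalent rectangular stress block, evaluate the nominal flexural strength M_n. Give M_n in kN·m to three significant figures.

Tension: T = A_s f_y = 1160 × 500 = 580000 N.
Try a within the flange: a = T/(0.85 f'_c b_f) = 580000/(0.85 × 33 × 1460) = 14.16 mm.
Since a = 14.16 ≤ h_f = 90 mm, the stress block lies entirely in the flange; analyse as a rectangular beam of width b_f.
M_n = T(d − a/2) = 580000 × (725 − 7.08) = 416.39 × 10⁶ N·mm.
M_n = 416.39 kN·m.

M_n ≈ 416 kN·m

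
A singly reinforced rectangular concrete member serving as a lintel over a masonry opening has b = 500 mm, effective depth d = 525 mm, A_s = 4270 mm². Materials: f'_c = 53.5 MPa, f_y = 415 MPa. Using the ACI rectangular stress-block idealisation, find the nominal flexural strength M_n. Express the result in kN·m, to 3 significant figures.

T = A_s f_y = 4270 × 415 = 1772050 N = 1772.05 kN.
From C = T: a = T/(0.85 f'_c b) = 1772050/(0.85 × 53.5 × 500) = 77.94 mm.
M_n = T(d − a/2) = 1772.05 kN × (525 − 38.97) mm = 861.27 kN·m.

M_n ≈ 861 kN·m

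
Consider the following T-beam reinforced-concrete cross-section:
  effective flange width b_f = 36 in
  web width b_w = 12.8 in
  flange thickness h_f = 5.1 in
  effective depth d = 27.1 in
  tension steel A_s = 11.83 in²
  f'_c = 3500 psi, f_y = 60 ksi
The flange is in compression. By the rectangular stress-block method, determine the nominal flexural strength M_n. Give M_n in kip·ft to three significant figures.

M_n ≈ 1390 kip·ft

Tension: T = A_s f_y = 11.83 × 60 = 709.8 kips.
Try a within the flange: a = T/(0.85 f'_c b_f) = 709.8/(0.85 × 3.5 × 36) = 6.627 in.
a = 6.627 > h_f = 5.1 in: the block extends into the web. Split into flange-overhang and web parts.
C_f = 0.85 f'_c (b_f − b_w) h_f = 0.85 × 3.5 × (36 − 12.8) × 5.1 = 352.0 kips.
Remaining web compression depth: a_w = (T − C_f)/(0.85 f'_c b_w) = (709.8 − 352.0)/(0.85 × 3.5 × 12.8) = 9.396 in.
M_n = C_f(d − h_f/2) + (T − C_f)(d − a_w/2) = 352.0 × (27.1 − 2.55) + 357.8 × (27.1 − 4.698) = 8641.6 + 8015.4 = 16657.0 kip·in.
M_n = 16657.0/12 = 1388.08 kip·ft.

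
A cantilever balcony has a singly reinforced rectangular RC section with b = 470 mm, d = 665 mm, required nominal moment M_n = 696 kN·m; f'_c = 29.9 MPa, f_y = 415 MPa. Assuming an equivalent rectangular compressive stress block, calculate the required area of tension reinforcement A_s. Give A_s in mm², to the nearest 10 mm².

A_s ≈ 2710 mm²

With M_n = 0.85 f'_c a b (d − a/2), solve the quadratic for a:
a = d − √(d² − 2M_n/(0.85 f'_c b)) = 665 − √(665² − 2 × 696×10⁶/(0.85 × 29.9 × 470)) = 94.31 mm.
A_s = 0.85 f'_c a b / f_y = 0.85 × 29.9 × 94.31 × 470 / 415 = 2714.5 mm².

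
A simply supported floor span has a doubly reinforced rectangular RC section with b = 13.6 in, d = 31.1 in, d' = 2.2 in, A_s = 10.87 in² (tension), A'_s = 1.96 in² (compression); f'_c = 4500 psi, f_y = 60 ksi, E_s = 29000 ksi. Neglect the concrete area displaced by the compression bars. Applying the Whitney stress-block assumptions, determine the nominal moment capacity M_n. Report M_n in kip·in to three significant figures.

Assume both steels yield.
a = (A_s − A'_s) f_y/(0.85 f'_c b) = (10.87 − 1.96) × 60/(0.85 × 4.5 × 13.6) = 10.277 in.
c = a/β₁ = 10.277/0.825 = 12.457 in; ε'_s = 0.003(c − d')/c = 0.0025 ≥ ε_y = 0.0021, so the compression steel yields.
M_n = (A_s − A'_s) f_y (d − a/2) + A'_s f_y (d − d') = 534.6 × (31.1 − 5.1385) + 117.6 × (31.1 − 2.2) = 13879.0 + 3398.6 = 17277.6 kip·in.

M_n ≈ 17300 kip·in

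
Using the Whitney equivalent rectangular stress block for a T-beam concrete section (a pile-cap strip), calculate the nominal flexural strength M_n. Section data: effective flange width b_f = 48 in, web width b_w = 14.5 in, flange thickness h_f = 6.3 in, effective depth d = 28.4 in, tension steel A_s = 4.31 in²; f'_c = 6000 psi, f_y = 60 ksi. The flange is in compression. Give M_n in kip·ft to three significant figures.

M_n ≈ 601 kip·ft

Tension: T = A_s f_y = 4.31 × 60 = 258.6 kips.
Try a within the flange: a = T/(0.85 f'_c b_f) = 258.6/(0.85 × 6 × 48) = 1.056 in.
Since a = 1.056 ≤ h_f = 6.3 in, the stress block lies entirely in the flange; analyse as a rectangular beam of width b_f.
M_n = T(d − a/2) = 258.6 × (28.4 − 0.528) = 7207.7 kip·in.
M_n = 7207.7/12 = 600.64 kip·ft.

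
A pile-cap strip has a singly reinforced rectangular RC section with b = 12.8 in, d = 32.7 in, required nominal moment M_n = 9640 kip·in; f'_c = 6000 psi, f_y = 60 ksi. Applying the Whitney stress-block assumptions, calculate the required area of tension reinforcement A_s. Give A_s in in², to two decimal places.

From M_n = 0.85 f'_c a b (d − a/2):
a = d − √(d² − 2M_n/(0.85 f'_c b)) = 32.7 − √(32.7² − 2 × 9640/(0.85 × 6 × 12.8)) = 4.880 in.
A_s = 0.85 f'_c a b / f_y = 0.85 × 6 × 4.880 × 12.8 / 60 = 5.309 in².

A_s ≈ 5.31 in²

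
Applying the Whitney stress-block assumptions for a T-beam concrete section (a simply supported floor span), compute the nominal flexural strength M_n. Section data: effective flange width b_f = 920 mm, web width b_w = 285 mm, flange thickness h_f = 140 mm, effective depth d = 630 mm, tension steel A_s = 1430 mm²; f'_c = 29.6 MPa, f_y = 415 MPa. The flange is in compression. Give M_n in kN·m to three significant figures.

M_n ≈ 366 kN·m

Tension: T = A_s f_y = 1430 × 415 = 593450 N.
Try a within the flange: a = T/(0.85 f'_c b_f) = 593450/(0.85 × 29.6 × 920) = 25.64 mm.
Since a = 25.64 ≤ h_f = 140 mm, the stress block lies entirely in the flange; analyse as a rectangular beam of width b_f.
M_n = T(d − a/2) = 593450 × (630 − 12.82) = 366.27 × 10⁶ N·mm.
M_n = 366.27 kN·m.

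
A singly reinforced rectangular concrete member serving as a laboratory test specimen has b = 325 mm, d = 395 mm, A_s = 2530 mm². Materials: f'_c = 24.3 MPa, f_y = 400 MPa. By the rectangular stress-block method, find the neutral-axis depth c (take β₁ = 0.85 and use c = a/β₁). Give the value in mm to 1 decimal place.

c ≈ 177.4 mm

T = A_s f_y = 2530 × 400 = 1012000 N = 1012 kN.
Setting C = 0.85 f'_c a b equal to T: a = 1012000/(0.85 × 24.3 × 325) = 150.755 mm.
With β₁ = 0.85, c = a/β₁ = 150.755/0.85 = 177.4 mm.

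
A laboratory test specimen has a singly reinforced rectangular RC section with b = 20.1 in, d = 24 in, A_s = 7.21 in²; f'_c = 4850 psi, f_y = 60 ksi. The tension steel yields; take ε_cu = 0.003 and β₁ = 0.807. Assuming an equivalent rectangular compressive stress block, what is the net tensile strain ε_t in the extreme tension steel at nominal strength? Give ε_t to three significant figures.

ε_t ≈ 0.00813

a = A_s f_y/(0.85 f'_c b) = 5.221 in.
β₁ = 0.807, so c = a/β₁ = 5.221/0.807 = 6.470 in.
From the linear strain diagram with ε_cu = 0.003: ε_t = 0.003 (d − c)/c = 0.003 × (24 − 6.470)/6.470 = 0.00813.
Since ε_t ≥ 0.005, the section is tension-controlled.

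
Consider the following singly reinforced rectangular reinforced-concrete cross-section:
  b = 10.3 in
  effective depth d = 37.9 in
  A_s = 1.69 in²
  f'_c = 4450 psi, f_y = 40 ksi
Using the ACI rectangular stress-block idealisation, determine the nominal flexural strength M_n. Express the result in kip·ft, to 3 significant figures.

M_n ≈ 209 kip·ft

T = A_s f_y = 1.69 × 40 = 67.6 kips.
a = T/(0.85 f'_c b) = 67.6/(0.85 × 4.45 × 10.3) = 1.735 in.
M_n = T(d − a/2) = 67.6 × (37.9 − 0.8675) = 2503.4 kip·in = 2503.4/12 = 208.62 kip·ft.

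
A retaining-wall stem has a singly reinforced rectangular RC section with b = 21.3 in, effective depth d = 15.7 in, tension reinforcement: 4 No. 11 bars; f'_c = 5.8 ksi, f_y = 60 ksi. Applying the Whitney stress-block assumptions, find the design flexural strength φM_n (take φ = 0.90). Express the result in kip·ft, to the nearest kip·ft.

A_s = 4 × 1.56 = 6.24 in².
T = A_s f_y = 6.24 × 60 = 374.4 kips.
a = T/(0.85 f'_c b) = 374.4/(0.85 × 5.8 × 21.3) = 3.565 in.
M_n = T(d − a/2) = 374.4 × (15.7 − 1.7825) = 5210.7 kip·in = 5210.7/12 = 434.23 kip·ft.
φM_n = 0.90 × 434.23 = 390.81 kip·ft.

φM_n ≈ 391 kip·ft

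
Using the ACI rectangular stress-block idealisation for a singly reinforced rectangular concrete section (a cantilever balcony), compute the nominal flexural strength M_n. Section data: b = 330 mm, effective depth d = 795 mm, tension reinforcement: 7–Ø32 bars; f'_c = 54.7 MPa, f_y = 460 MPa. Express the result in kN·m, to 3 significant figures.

A_s = 7 × 804 = 5628 mm².
T = A_s f_y = 5628 × 460 = 2588880 N = 2588.88 kN.
From C = T: a = T/(0.85 f'_c b) = 2588880/(0.85 × 54.7 × 330) = 168.73 mm.
M_n = T(d − a/2) = 2588.88 kN × (795 − 84.365) mm = 1839.75 kN·m.

M_n ≈ 1840 kN·m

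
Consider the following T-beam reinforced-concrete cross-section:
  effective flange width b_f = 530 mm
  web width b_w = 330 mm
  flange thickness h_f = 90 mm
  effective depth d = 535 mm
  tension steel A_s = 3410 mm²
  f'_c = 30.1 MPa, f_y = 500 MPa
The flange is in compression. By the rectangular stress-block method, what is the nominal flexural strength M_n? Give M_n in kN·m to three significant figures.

M_n ≈ 800 kN·m

Tension: T = A_s f_y = 3410 × 500 = 1705000 N.
Try a within the flange: a = T/(0.85 f'_c b_f) = 1705000/(0.85 × 30.1 × 530) = 125.74 mm.
a = 125.74 > h_f = 90 mm: the block extends into the web. Split into flange-overhang and web parts.
C_f = 0.85 f'_c (b_f − b_w) h_f = 0.85 × 30.1 × (530 − 330) × 90 = 460530 N.
Remaining web compression depth: a_w = (T − C_f)/(0.85 f'_c b_w) = (1705000 − 460530)/(0.85 × 30.1 × 330) = 147.40 mm.
M_n = C_f(d − h_f/2) + (T − C_f)(d − a_w/2) = 460530 × (535 − 45) + 1244470 × (535 − 73.7) = 225.66 + 574.07 = 799.73 × 10⁶ N·mm.
M_n = 799.73 kN·m.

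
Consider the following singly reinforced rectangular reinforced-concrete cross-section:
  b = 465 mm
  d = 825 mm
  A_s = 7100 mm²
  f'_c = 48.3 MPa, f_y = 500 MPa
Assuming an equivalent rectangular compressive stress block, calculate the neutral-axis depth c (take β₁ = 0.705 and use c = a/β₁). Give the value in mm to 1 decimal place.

c ≈ 263.8 mm

T = A_s f_y = 7100 × 500 = 3550000 N = 3550 kN.
Setting C = 0.85 f'_c a b equal to T: a = 3550000/(0.85 × 48.3 × 465) = 185.956 mm.
With β₁ = 0.705, c = a/β₁ = 185.956/0.705 = 263.8 mm.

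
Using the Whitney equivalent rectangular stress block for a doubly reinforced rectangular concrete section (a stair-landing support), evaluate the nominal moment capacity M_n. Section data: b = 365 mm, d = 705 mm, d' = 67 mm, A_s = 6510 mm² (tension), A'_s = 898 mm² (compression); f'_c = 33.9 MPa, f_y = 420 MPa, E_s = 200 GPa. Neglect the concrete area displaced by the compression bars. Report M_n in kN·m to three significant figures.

Assume both tension and compression steel yield.
Net tension couple steel: A_s − A'_s = 5612 mm².
a = (A_s − A'_s) f_y / (0.85 f'_c b) = 2357040/(0.85 × 33.9 × 365) = 224.11 mm.
c = a/β₁ = 224.11/0.808 = 277.36 mm; ε'_s = 0.003(c − d')/c = 0.0023 ≥ f_y/E_s = 0.0021, so compression steel does yield.
M_n = (A_s − A'_s) f_y (d − a/2) + A'_s f_y (d − d') = [2357040 × (705 − 112.055) + 377160 × (705 − 67)] × 10⁻⁶ = 1397.60 + 240.63 = 1638.23 kN·m.

M_n ≈ 1640 kN·m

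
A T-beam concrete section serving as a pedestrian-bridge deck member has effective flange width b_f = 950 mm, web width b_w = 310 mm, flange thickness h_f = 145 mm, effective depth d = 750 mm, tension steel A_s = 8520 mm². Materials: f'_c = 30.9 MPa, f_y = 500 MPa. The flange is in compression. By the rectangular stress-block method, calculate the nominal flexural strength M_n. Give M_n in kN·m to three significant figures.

Tension: T = A_s f_y = 8520 × 500 = 4260000 N.
Try a within the flange: a = T/(0.85 f'_c b_f) = 4260000/(0.85 × 30.9 × 950) = 170.73 mm.
a = 170.73 > h_f = 145 mm: the block extends into the web. Split into flange-overhang and web parts.
C_f = 0.85 f'_c (b_f − b_w) h_f = 0.85 × 30.9 × (950 − 310) × 145 = 2437392 N.
Remaining web compression depth: a_w = (T − C_f)/(0.85 f'_c b_w) = (4260000 − 2437392)/(0.85 × 30.9 × 310) = 223.85 mm.
M_n = C_f(d − h_f/2) + (T − C_f)(d − a_w/2) = 2437392 × (750 − 72.5) + 1822608 × (750 − 111.925) = 1651.33 + 1162.96 = 2814.29 × 10⁶ N·mm.
M_n = 2814.29 kN·m.

M_n ≈ 2810 kN·m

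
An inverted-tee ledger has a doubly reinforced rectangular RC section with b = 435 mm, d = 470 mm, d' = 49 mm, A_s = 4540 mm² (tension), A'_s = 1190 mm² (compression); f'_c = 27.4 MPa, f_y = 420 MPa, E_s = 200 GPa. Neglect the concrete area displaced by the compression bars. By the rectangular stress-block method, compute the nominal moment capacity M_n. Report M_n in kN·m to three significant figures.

Assume both tension and compression steel yield.
Net tension couple steel: A_s − A'_s = 3350 mm².
a = (A_s − A'_s) f_y / (0.85 f'_c b) = 1407000/(0.85 × 27.4 × 435) = 138.88 mm.
c = a/β₁ = 138.88/0.85 = 163.39 mm; ε'_s = 0.003(c − d')/c = 0.0021 ≥ f_y/E_s = 0.0021, so compression steel does yield.
M_n = (A_s − A'_s) f_y (d − a/2) + A'_s f_y (d − d') = [1407000 × (470 − 69.44) + 499800 × (470 − 49)] × 10⁻⁶ = 563.59 + 210.42 = 774.01 kN·m.

M_n ≈ 774 kN·m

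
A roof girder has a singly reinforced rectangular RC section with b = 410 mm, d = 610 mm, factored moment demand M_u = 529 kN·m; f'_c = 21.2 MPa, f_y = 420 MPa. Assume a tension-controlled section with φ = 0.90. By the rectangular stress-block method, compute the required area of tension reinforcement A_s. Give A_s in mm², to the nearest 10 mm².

M_n = M_u/φ = 529/0.90 = 587.778 kN·m.
With M_n = 0.85 f'_c a b (d − a/2), solve the quadratic for a:
a = d − √(d² − 2M_n/(0.85 f'_c b)) = 610 − √(610² − 2 × 587.778×10⁶/(0.85 × 21.2 × 410)) = 148.49 mm.
A_s = 0.85 f'_c a b / f_y = 0.85 × 21.2 × 148.49 × 410 / 420 = 2612.1 mm².

A_s ≈ 2610 mm²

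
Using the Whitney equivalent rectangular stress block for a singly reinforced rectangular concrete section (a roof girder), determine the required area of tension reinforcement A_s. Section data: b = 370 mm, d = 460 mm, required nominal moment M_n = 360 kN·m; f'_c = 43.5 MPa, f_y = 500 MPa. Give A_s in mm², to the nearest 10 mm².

With M_n = 0.85 f'_c a b (d − a/2), solve the quadratic for a:
a = d − √(d² − 2M_n/(0.85 f'_c b)) = 460 − √(460² − 2 × 360×10⁶/(0.85 × 43.5 × 370)) = 61.29 mm.
A_s = 0.85 f'_c a b / f_y = 0.85 × 43.5 × 61.29 × 370 / 500 = 1677.0 mm².

A_s ≈ 1680 mm²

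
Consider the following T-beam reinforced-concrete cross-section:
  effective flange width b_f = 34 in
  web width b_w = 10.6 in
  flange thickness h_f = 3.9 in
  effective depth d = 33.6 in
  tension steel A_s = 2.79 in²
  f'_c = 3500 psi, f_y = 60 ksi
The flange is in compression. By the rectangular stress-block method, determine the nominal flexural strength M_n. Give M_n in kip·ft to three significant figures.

Tension: T = A_s f_y = 2.79 × 60 = 167.4 kips.
Try a within the flange: a = T/(0.85 f'_c b_f) = 167.4/(0.85 × 3.5 × 34) = 1.655 in.
Since a = 1.655 ≤ h_f = 3.9 in, the stress block lies entirely in the flange; analyse as a rectangular beam of width b_f.
M_n = T(d − a/2) = 167.4 × (33.6 − 0.8275) = 5486.1 kip·in.
M_n = 5486.1/12 = 457.18 kip·ft.

M_n ≈ 457 kip·ft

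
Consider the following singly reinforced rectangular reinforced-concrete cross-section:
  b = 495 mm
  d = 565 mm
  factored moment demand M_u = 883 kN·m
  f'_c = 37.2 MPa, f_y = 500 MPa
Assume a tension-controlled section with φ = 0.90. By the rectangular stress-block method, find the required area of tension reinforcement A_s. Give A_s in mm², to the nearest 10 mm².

A_s ≈ 3900 mm²

M_n = M_u/φ = 883/0.90 = 981.111 kN·m.
With M_n = 0.85 f'_c a b (d − a/2), solve the quadratic for a:
a = d − √(d² − 2M_n/(0.85 f'_c b)) = 565 − √(565² − 2 × 981.111×10⁶/(0.85 × 37.2 × 495)) = 124.71 mm.
A_s = 0.85 f'_c a b / f_y = 0.85 × 37.2 × 124.71 × 495 / 500 = 3903.9 mm².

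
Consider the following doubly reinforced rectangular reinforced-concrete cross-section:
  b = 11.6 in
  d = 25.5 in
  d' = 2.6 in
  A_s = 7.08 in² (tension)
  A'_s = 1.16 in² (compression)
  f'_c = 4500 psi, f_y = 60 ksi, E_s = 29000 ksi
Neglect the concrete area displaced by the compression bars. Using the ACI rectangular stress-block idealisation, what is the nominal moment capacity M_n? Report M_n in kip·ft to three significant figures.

M_n ≈ 769 kip·ft

Assume both steels yield.
a = (A_s − A'_s) f_y/(0.85 f'_c b) = (7.08 − 1.16) × 60/(0.85 × 4.5 × 11.6) = 8.005 in.
c = a/β₁ = 8.005/0.825 = 9.703 in; ε'_s = 0.003(c − d')/c = 0.0022 ≥ ε_y = 0.0021, so the compression steel yields.
M_n = (A_s − A'_s) f_y (d − a/2) + A'_s f_y (d − d') = 355.2 × (25.5 − 4.0025) + 69.6 × (25.5 − 2.6) = 7635.9 + 1593.8 = 9229.7 kip·in = 9229.7/12 = 769.14 kip·ft.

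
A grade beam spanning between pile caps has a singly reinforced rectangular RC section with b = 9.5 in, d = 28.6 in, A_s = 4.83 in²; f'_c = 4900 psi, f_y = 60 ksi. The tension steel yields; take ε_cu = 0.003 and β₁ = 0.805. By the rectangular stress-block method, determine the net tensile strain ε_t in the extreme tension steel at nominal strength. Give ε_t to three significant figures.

a = A_s f_y/(0.85 f'_c b) = 7.324 in.
β₁ = 0.805, so c = a/β₁ = 7.324/0.805 = 9.098 in.
From the linear strain diagram with ε_cu = 0.003: ε_t = 0.003 (d − c)/c = 0.003 × (28.6 − 9.098)/9.098 = 0.00643.
Since ε_t ≥ 0.005, the section is tension-controlled.

ε_t ≈ 0.00643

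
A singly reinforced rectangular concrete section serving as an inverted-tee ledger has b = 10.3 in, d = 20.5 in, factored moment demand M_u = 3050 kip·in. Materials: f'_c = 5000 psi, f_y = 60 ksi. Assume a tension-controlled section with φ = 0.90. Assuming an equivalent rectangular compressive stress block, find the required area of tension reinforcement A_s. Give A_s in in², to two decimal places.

M_n = M_u/φ = 3050/0.90 = 3388.89 kip·in.
From M_n = 0.85 f'_c a b (d − a/2):
a = d − √(d² − 2M_n/(0.85 f'_c b)) = 20.5 − √(20.5² − 2 × 3388.89/(0.85 × 5 × 10.3)) = 4.208 in.
A_s = 0.85 f'_c a b / f_y = 0.85 × 5 × 4.208 × 10.3 / 60 = 3.070 in².

A_s ≈ 3.07 in²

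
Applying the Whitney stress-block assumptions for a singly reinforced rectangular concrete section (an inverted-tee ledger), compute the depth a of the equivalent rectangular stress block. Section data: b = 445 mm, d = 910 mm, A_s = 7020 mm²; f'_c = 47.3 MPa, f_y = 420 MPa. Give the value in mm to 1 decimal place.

a ≈ 164.8 mm

T = A_s f_y = 7020 × 420 = 2948400 N = 2948.4 kN.
Setting C = 0.85 f'_c a b equal to T: a = 2948400/(0.85 × 47.3 × 445) = 164.8 mm.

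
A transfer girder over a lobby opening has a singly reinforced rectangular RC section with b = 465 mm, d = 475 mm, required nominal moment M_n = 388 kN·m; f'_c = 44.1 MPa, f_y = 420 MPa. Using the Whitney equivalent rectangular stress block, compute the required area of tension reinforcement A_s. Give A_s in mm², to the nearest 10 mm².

With M_n = 0.85 f'_c a b (d − a/2), solve the quadratic for a:
a = d − √(d² − 2M_n/(0.85 f'_c b)) = 475 − √(475² − 2 × 388×10⁶/(0.85 × 44.1 × 465)) = 49.44 mm.
A_s = 0.85 f'_c a b / f_y = 0.85 × 44.1 × 49.44 × 465 / 420 = 2051.8 mm².

A_s ≈ 2050 mm²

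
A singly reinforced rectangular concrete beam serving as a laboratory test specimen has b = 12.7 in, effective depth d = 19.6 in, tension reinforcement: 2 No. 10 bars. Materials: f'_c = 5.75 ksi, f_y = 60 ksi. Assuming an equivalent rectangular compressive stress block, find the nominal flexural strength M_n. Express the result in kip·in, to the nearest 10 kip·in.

M_n ≈ 2800 kip·in

A_s = 2 × 1.27 = 2.54 in².
T = A_s f_y = 2.54 × 60 = 152.4 kips.
a = T/(0.85 f'_c b) = 152.4/(0.85 × 5.75 × 12.7) = 2.455 in.
M_n = T(d − a/2) = 152.4 × (19.6 − 1.2275) = 2800.0 kip·in.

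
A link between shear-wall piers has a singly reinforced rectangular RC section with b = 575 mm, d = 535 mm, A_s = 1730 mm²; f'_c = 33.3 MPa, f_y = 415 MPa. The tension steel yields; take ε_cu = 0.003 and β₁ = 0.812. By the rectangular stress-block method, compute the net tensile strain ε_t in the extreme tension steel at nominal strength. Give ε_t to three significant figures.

ε_t ≈ 0.0265

a = A_s f_y/(0.85 f'_c b) = 44.11 mm.
β₁ = 0.812, so c = a/β₁ = 44.11/0.812 = 54.32 mm.
From the linear strain diagram with ε_cu = 0.003: ε_t = 0.003 (d − c)/c = 0.003 × (535 − 54.32)/54.32 = 0.0265.
Since ε_t ≥ 0.005, the section is tension-controlled.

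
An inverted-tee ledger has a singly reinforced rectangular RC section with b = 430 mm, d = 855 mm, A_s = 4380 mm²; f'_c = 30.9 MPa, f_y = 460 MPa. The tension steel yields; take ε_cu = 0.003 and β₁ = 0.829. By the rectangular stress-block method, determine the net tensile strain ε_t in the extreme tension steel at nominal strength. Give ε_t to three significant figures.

a = A_s f_y/(0.85 f'_c b) = 178.40 mm.
β₁ = 0.829, so c = a/β₁ = 178.40/0.829 = 215.20 mm.
From the linear strain diagram with ε_cu = 0.003: ε_t = 0.003 (d − c)/c = 0.003 × (855 − 215.20)/215.20 = 0.00892.
Since ε_t ≥ 0.005, the section is tension-controlled.

ε_t ≈ 0.00892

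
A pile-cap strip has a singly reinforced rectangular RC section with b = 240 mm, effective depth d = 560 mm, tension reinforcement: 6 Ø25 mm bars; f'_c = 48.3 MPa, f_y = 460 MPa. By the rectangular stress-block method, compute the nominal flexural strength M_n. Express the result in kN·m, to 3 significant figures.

M_n ≈ 666 kN·m

A_s = 6 × 491 = 2946 mm².
T = A_s f_y = 2946 × 460 = 1355160 N = 1355.16 kN.
From C = T: a = T/(0.85 f'_c b) = 1355160/(0.85 × 48.3 × 240) = 137.54 mm.
M_n = T(d − a/2) = 1355.16 kN × (560 − 68.77) mm = 665.70 kN·m.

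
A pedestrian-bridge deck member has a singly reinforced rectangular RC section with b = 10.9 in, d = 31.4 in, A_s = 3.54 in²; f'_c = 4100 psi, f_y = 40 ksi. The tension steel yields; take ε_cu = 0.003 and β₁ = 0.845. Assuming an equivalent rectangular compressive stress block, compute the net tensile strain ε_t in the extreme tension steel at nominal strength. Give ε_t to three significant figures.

ε_t ≈ 0.0184

a = A_s f_y/(0.85 f'_c b) = 3.728 in.
β₁ = 0.845, so c = a/β₁ = 3.728/0.845 = 4.412 in.
From the linear strain diagram with ε_cu = 0.003: ε_t = 0.003 (d − c)/c = 0.003 × (31.4 − 4.412)/4.412 = 0.0184.
Since ε_t ≥ 0.005, the section is tension-controlled.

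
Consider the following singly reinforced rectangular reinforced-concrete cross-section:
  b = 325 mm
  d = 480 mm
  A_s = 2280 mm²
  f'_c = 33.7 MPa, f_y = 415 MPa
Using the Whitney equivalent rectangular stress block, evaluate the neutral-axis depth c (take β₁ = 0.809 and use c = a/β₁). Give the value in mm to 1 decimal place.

c ≈ 125.6 mm

T = A_s f_y = 2280 × 415 = 946200 N = 946.2 kN.
Setting C = 0.85 f'_c a b equal to T: a = 946200/(0.85 × 33.7 × 325) = 101.637 mm.
With β₁ = 0.809, c = a/β₁ = 101.637/0.809 = 125.6 mm.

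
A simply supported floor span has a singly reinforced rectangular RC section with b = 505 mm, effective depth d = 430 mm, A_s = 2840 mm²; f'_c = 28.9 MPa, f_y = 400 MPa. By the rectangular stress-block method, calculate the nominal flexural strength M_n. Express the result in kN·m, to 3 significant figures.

T = A_s f_y = 2840 × 400 = 1136000 N = 1136 kN.
From C = T: a = T/(0.85 f'_c b) = 1136000/(0.85 × 28.9 × 505) = 91.57 mm.
M_n = T(d − a/2) = 1136 kN × (430 − 45.785) mm = 436.47 kN·m.

M_n ≈ 436 kN·m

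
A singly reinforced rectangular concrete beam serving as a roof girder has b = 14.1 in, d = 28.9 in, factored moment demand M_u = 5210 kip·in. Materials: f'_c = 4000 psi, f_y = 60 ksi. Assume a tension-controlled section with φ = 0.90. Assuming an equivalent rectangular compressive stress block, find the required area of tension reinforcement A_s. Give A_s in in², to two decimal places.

M_n = M_u/φ = 5210/0.90 = 5788.89 kip·in.
From M_n = 0.85 f'_c a b (d − a/2):
a = d − √(d² − 2M_n/(0.85 f'_c b)) = 28.9 − √(28.9² − 2 × 5788.89/(0.85 × 4 × 14.1)) = 4.534 in.
A_s = 0.85 f'_c a b / f_y = 0.85 × 4 × 4.534 × 14.1 / 60 = 3.623 in².

A_s ≈ 3.62 in²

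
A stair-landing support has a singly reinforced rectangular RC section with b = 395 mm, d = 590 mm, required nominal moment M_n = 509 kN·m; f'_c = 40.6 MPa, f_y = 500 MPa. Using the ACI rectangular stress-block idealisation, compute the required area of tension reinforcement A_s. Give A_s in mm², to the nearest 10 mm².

With M_n = 0.85 f'_c a b (d − a/2), solve the quadratic for a:
a = d − √(d² − 2M_n/(0.85 f'_c b)) = 590 − √(590² − 2 × 509×10⁶/(0.85 × 40.6 × 395)) = 67.10 mm.
A_s = 0.85 f'_c a b / f_y = 0.85 × 40.6 × 67.10 × 395 / 500 = 1829.3 mm².

A_s ≈ 1830 mm²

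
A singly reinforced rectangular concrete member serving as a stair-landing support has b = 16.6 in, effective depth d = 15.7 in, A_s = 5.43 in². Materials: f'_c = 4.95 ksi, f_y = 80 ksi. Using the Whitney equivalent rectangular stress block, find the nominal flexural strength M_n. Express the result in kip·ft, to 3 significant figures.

M_n ≈ 456 kip·ft

T = A_s f_y = 5.43 × 80 = 434.4 kips.
a = T/(0.85 f'_c b) = 434.4/(0.85 × 4.95 × 16.6) = 6.220 in.
M_n = T(d − a/2) = 434.4 × (15.7 − 3.11) = 5469.1 kip·in = 5469.1/12 = 455.76 kip·ft.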